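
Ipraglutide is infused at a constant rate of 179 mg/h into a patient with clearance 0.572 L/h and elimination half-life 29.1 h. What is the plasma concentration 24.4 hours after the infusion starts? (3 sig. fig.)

Css = rate / CL = 179 / 0.572 = 312.9 mg/L
k = ln 2 / 29.1 = 0.02382 h⁻¹
C(t) = Css (1 − e^(−kt)) = 312.9 × (1 − e^(−0.5812)) = 312.9 × 0.4408 ≈ 138 mg/L

138 mg/L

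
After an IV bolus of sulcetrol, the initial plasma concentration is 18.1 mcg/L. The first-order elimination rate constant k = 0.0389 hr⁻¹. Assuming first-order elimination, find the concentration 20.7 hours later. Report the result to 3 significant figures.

C(t) = C₀ e^(−kt) = 18.1 × e^(−0.03890 × 20.7) = 18.1 × e^(−0.8052) = 18.1 × 0.4470 ≈ 8.09 mcg/L

8.09 mcg/L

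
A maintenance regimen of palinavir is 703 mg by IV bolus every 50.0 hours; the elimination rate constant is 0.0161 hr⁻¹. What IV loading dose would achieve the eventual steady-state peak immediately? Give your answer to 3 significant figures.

1270 mg

Accumulation ratio R = 1 / (1 − e^(−kτ)) = 1 / (1 − e^(−0.01610×50.0)) = 1 / (1 − 0.4471) = 1.809
Loading dose = maintenance dose × R = 703 × 1.809 ≈ 1270 mg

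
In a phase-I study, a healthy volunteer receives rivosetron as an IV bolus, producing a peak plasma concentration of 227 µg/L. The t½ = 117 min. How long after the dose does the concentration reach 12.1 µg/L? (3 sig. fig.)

k = ln 2 / 117 = 0.005924 min⁻¹
C(t) = C₀ e^(−kt)  ⇒  t = ln(C₀/C) / k
t = ln(227/12.1) / 0.005924 = 2.932 / 0.005924 ≈ 495 minutes

495 minutes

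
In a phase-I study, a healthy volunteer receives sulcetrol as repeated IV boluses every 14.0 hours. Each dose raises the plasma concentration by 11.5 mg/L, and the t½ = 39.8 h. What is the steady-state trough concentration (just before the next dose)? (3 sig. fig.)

41.6 mg/L

k = ln 2 / 39.8 = 0.01742 h⁻¹
Fraction remaining after one interval: e^(−kτ) = e^(−0.01742 × 14.0) = 0.7836
R = 1 / (1 − 0.7836) = 4.622
Css,max = 11.5 × 4.622 = 53.15 mg/L
Css,min = Css,max × e^(−kτ) = 53.15 × 0.7836 ≈ 41.6 mg/L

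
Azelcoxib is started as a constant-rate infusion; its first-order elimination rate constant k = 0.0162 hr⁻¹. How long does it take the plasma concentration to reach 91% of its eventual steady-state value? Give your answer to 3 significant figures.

f = 1 − e^(−kt)  ⇒  t = −ln(1 − f) / k
t = −ln(1 − 0.91) / 0.01620 = 2.408 / 0.01620 ≈ 149 hours

149 hours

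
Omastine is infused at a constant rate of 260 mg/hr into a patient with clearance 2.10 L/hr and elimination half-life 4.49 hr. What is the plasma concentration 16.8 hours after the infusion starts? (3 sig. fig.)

115 µg/mL

Css = rate / CL = 260 / 2.10 = 123.8 µg/mL
k = ln 2 / 4.49 = 0.1544 hr⁻¹
C(t) = Css (1 − e^(−kt)) = 123.8 × (1 − e^(−2.594)) = 123.8 × 0.9252 ≈ 115 µg/mL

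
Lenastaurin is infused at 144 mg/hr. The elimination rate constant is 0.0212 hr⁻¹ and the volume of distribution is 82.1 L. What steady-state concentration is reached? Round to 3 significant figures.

CL = k · V = 0.0212 × 82.1 = 1.741 L/hr
Css = rate / CL = 144 / 1.741 ≈ 82.7 mg/L

82.7 mg/L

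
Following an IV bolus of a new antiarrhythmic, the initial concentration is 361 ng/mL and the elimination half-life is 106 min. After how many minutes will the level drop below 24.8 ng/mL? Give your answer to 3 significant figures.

k = ln 2 / 106 = 0.006539 min⁻¹
C(t) = C₀ e^(−kt)  ⇒  t = ln(C₀/C) / k
t = ln(361/24.8) / 0.006539 = 2.678 / 0.006539 ≈ 410 minutes

410 minutes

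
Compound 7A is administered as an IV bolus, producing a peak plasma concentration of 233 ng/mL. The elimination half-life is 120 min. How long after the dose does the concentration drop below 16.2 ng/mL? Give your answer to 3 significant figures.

462 minutes

k = ln 2 / 120 = 0.005776 min⁻¹
C(t) = C₀ e^(−kt)  ⇒  t = ln(C₀/C) / k
t = ln(233/16.2) / 0.005776 = 2.666 / 0.005776 ≈ 462 minutes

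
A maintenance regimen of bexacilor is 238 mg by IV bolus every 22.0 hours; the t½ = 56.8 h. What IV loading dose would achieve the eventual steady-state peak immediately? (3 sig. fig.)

1010 mg

k = ln 2 / 56.8 = 0.01220 h⁻¹
Accumulation ratio R = 1 / (1 − e^(−kτ)) = 1 / (1 − e^(−0.01220×22.0)) = 1 / (1 − 0.7645) = 4.247
Loading dose = maintenance dose × R = 238 × 4.247 ≈ 1010 mg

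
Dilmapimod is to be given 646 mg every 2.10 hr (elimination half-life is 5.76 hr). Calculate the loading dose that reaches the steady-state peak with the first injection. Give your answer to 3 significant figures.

k = ln 2 / 5.76 = 0.1203 hr⁻¹
Accumulation ratio R = 1 / (1 − e^(−kτ)) = 1 / (1 − e^(−0.1203×2.10)) = 1 / (1 − 0.7767) = 4.478
Loading dose = maintenance dose × R = 646 × 4.478 ≈ 2890 mg

2890 mg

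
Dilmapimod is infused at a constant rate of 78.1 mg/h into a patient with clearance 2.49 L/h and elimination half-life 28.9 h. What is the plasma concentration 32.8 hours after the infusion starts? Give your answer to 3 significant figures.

Css = rate / CL = 78.1 / 2.49 = 31.37 µg/mL
k = ln 2 / 28.9 = 0.02398 h⁻¹
C(t) = Css (1 − e^(−kt)) = 31.37 × (1 − e^(−0.7867)) = 31.37 × 0.5446 ≈ 17.1 µg/mL

17.1 µg/mL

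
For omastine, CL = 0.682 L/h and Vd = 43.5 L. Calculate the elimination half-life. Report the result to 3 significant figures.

44.2 hours

k = CL / V = 0.682 / 43.5 = 0.01568 h⁻¹
t½ = ln 2 / k = ln 2 / 0.01568 ≈ 44.2 hours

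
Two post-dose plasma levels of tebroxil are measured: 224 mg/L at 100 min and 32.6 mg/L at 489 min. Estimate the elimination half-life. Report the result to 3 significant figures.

140 minutes

k = ln(C₁/C₂) / (t₂ − t₁) = ln(224/32.6) / (489 − 100)
  = 1.927 / 389.0 = 0.004955 min⁻¹
t½ = ln 2 / k = ln 2 / 0.004955 ≈ 140 minutes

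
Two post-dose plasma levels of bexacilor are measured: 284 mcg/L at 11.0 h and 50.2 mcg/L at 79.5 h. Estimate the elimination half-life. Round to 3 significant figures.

k = ln(C₁/C₂) / (t₂ − t₁) = ln(284/50.2) / (79.5 − 11.0)
  = 1.733 / 68.50 = 0.02530 h⁻¹
t½ = ln 2 / k = ln 2 / 0.02530 ≈ 27.4 hours

27.4 hours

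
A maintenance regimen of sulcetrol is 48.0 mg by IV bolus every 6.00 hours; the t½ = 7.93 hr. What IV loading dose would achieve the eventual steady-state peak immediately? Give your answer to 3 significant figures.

k = ln 2 / 7.93 = 0.08741 hr⁻¹
Accumulation ratio R = 1 / (1 − e^(−kτ)) = 1 / (1 − e^(−0.08741×6.00)) = 1 / (1 − 0.5919) = 2.450
Loading dose = maintenance dose × R = 48.0 × 2.450 ≈ 118 mg

118 mg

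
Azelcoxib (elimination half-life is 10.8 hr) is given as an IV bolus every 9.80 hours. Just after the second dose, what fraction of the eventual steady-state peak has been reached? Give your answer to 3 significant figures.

k = ln 2 / 10.8 = 0.06418 hr⁻¹
f_n = 1 − e^(−nkτ) = 1 − e^(−2 × 0.06418 × 9.80) = 1 − e^(−1.258) = 1 − 0.2842 ≈ 0.716

0.716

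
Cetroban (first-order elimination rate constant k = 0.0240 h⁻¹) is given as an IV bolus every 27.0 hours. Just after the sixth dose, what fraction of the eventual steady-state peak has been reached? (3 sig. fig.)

f_n = 1 − e^(−nkτ) = 1 − e^(−6 × 0.02400 × 27.0) = 1 − e^(−3.888) = 1 − 0.02049 ≈ 0.980

0.980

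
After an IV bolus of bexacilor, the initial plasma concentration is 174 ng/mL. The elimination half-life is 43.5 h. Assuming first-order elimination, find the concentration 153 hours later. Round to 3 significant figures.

15.2 ng/mL

k = ln 2 / 43.5 = 0.01593 h⁻¹
153 h is 3.517 half-lives, so C = 174 × (1/2)^3.517 = 174 × 0.08734 ≈ 15.2 ng/mL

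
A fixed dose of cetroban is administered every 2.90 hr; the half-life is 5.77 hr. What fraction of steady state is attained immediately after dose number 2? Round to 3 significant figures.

0.502

k = ln 2 / 5.77 = 0.1201 hr⁻¹
f_n = 1 − e^(−nkτ) = 1 − e^(−2 × 0.1201 × 2.90) = 1 − e^(−0.6968) = 1 − 0.4982 ≈ 0.502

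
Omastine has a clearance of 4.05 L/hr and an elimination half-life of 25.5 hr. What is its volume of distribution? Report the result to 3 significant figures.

k = ln 2 / t½ = ln 2 / 25.5 = 0.02718 hr⁻¹
V = CL / k = 4.05 / 0.02718 ≈ 149 L

149 L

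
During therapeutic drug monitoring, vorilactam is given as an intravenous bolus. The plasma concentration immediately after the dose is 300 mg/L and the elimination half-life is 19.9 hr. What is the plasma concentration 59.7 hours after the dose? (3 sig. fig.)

37.5 mg/L

k = ln 2 / 19.9 = 0.03483 hr⁻¹
C(t) = C₀ e^(−kt) = 300 × e^(−0.03483 × 59.7) = 300 × e^(−2.079) = 300 × 0.1250 ≈ 37.5 mg/L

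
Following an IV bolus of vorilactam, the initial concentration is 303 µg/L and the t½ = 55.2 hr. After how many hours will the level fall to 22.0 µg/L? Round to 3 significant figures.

k = ln 2 / 55.2 = 0.01256 hr⁻¹
C(t) = C₀ e^(−kt)  ⇒  t = ln(C₀/C) / k
t = ln(303/22.0) / 0.01256 = 2.623 / 0.01256 ≈ 209 hours

209 hours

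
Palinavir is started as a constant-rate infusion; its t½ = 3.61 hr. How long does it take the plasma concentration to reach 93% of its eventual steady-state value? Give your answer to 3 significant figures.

k = ln 2 / 3.61 = 0.1920 hr⁻¹
f = 1 − e^(−kt)  ⇒  t = −ln(1 − f) / k
t = −ln(1 − 0.93) / 0.1920 = 2.659 / 0.1920 ≈ 13.8 hours

13.8 hours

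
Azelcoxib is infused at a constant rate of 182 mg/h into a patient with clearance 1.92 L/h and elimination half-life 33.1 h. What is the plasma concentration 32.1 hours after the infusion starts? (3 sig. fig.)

46.4 µg/mL

Css = rate / CL = 182 / 1.92 = 94.79 µg/mL
k = ln 2 / 33.1 = 0.02094 h⁻¹
C(t) = Css (1 − e^(−kt)) = 94.79 × (1 − e^(−0.6722)) = 94.79 × 0.4894 ≈ 46.4 µg/mL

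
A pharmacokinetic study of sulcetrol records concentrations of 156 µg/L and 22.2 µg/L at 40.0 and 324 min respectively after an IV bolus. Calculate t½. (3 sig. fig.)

101 minutes

k = ln(C₁/C₂) / (t₂ − t₁) = ln(156/22.2) / (324 − 40.0)
  = 1.950 / 284.0 = 0.006865 min⁻¹
t½ = ln 2 / k = ln 2 / 0.006865 ≈ 101 minutes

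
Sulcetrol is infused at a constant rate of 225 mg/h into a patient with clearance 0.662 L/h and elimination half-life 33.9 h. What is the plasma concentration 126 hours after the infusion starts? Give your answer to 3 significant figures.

Css = rate / CL = 225 / 0.662 = 339.9 mg/L
k = ln 2 / 33.9 = 0.02045 h⁻¹
C(t) = Css (1 − e^(−kt)) = 339.9 × (1 − e^(−2.576)) = 339.9 × 0.9239 ≈ 314 mg/L

314 mg/L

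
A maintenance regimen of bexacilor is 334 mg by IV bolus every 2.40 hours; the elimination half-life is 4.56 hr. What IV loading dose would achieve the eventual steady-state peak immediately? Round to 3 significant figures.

k = ln 2 / 4.56 = 0.1520 hr⁻¹
Accumulation ratio R = 1 / (1 − e^(−kτ)) = 1 / (1 − e^(−0.1520×2.40)) = 1 / (1 − 0.6943) = 3.271
Loading dose = maintenance dose × R = 334 × 3.271 ≈ 1090 mg

1090 mg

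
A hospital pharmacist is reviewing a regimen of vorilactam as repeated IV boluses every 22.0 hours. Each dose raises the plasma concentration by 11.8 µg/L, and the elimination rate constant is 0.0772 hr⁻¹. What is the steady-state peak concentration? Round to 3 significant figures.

Fraction remaining after one interval: e^(−kτ) = e^(−0.07720 × 22.0) = 0.1830
R = 1 / (1 − 0.1830) = 1.224
Css,max = 11.8 × 1.224 ≈ 14.4 µg/L

14.4 µg/L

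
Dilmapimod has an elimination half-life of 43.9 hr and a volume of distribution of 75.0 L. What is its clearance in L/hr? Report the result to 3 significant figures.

k = ln 2 / t½ = ln 2 / 43.9 = 0.01579 hr⁻¹
CL = k · V = 0.01579 × 75.0 ≈ 1.18 L/hr

1.18 L/hr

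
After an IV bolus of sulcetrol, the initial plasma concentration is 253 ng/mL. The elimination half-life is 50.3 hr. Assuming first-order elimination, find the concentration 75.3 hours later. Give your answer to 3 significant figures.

k = ln 2 / 50.3 = 0.01378 hr⁻¹
C(t) = C₀ e^(−kt) = 253 × e^(−0.01378 × 75.3) = 253 × e^(−1.038) = 253 × 0.3543 ≈ 89.6 ng/mL

89.6 ng/mL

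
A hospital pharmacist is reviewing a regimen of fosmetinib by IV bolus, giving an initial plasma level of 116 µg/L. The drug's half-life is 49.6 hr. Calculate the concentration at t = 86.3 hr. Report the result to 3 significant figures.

k = ln 2 / 49.6 = 0.01397 hr⁻¹
86.3 hr is 1.740 half-lives, so C = 116 × (1/2)^1.740 = 116 × 0.2994 ≈ 34.7 µg/L

34.7 µg/L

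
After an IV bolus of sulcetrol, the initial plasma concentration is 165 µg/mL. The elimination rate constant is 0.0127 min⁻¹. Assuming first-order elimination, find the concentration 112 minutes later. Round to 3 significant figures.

C(t) = C₀ e^(−kt) = 165 × e^(−0.01270 × 112) = 165 × e^(−1.422) = 165 × 0.2411 ≈ 39.8 µg/mL

39.8 µg/mL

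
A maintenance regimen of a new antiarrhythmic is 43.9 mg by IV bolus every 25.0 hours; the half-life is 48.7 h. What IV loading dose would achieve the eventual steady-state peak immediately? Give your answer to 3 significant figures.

147 mg

k = ln 2 / 48.7 = 0.01423 h⁻¹
Accumulation ratio R = 1 / (1 − e^(−kτ)) = 1 / (1 − e^(−0.01423×25.0)) = 1 / (1 − 0.7006) = 3.340
Loading dose = maintenance dose × R = 43.9 × 3.340 ≈ 147 mg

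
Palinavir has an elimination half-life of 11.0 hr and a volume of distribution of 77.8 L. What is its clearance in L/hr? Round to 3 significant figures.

k = ln 2 / t½ = ln 2 / 11.0 = 0.06301 hr⁻¹
CL = k · V = 0.06301 × 77.8 ≈ 4.90 L/hr

4.90 L/hr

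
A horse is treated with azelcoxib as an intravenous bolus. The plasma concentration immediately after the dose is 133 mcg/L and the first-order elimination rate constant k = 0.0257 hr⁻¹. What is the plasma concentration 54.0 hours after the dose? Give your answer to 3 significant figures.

C(t) = C₀ e^(−kt) = 133 × e^(−0.02570 × 54.0) = 133 × e^(−1.388) = 133 × 0.2496 ≈ 33.2 mcg/L

33.2 mcg/L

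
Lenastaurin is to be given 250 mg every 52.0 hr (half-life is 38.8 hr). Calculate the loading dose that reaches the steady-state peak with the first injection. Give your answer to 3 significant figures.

413 mg

k = ln 2 / 38.8 = 0.01786 hr⁻¹
Accumulation ratio R = 1 / (1 − e^(−kτ)) = 1 / (1 − e^(−0.01786×52.0)) = 1 / (1 − 0.3950) = 1.653
Loading dose = maintenance dose × R = 250 × 1.653 ≈ 413 mg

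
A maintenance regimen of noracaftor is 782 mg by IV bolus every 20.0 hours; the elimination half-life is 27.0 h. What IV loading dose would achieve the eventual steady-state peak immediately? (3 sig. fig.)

1950 mg

k = ln 2 / 27.0 = 0.02567 h⁻¹
Accumulation ratio R = 1 / (1 − e^(−kτ)) = 1 / (1 − e^(−0.02567×20.0)) = 1 / (1 − 0.5984) = 2.490
Loading dose = maintenance dose × R = 782 × 2.490 ≈ 1950 mg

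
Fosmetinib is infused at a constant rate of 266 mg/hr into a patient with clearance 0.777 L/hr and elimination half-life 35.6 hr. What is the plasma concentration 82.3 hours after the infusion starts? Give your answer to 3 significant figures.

273 µg/mL

Css = rate / CL = 266 / 0.777 = 342.3 µg/mL
k = ln 2 / 35.6 = 0.01947 hr⁻¹
C(t) = Css (1 − e^(−kt)) = 342.3 × (1 − e^(−1.602)) = 342.3 × 0.7986 ≈ 273 µg/mL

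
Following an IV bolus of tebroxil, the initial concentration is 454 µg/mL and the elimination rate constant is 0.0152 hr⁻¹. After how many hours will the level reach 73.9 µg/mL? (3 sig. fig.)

119 hours

C(t) = C₀ e^(−kt)  ⇒  t = ln(C₀/C) / k
t = ln(454/73.9) / 0.01520 = 1.815 / 0.01520 ≈ 119 hours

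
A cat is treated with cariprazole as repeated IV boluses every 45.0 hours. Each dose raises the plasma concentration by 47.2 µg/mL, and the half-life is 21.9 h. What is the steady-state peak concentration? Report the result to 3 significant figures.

62.2 µg/mL

k = ln 2 / 21.9 = 0.03165 h⁻¹
Fraction remaining after one interval: e^(−kτ) = e^(−0.03165 × 45.0) = 0.2407
R = 1 / (1 − 0.2407) = 1.317
Css,max = 47.2 × 1.317 ≈ 62.2 µg/mL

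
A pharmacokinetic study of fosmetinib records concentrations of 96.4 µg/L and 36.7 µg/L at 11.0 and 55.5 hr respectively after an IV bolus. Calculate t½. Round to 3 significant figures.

k = ln(C₁/C₂) / (t₂ − t₁) = ln(96.4/36.7) / (55.5 − 11.0)
  = 0.9657 / 44.50 = 0.02170 hr⁻¹
t½ = ln 2 / k = ln 2 / 0.02170 ≈ 31.9 hours

31.9 hours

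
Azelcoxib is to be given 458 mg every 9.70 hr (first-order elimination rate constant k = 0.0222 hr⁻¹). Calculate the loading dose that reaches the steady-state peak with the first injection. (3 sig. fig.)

Accumulation ratio R = 1 / (1 − e^(−kτ)) = 1 / (1 − e^(−0.02220×9.70)) = 1 / (1 − 0.8063) = 5.162
Loading dose = maintenance dose × R = 458 × 5.162 ≈ 2360 mg

2360 mg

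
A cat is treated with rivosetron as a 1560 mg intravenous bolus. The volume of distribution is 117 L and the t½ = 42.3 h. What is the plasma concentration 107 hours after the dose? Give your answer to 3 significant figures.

2.31 µg/mL

C₀ = dose / V = 1560 / 117 = 13.33 µg/mL
k = ln 2 / 42.3 = 0.01639 h⁻¹
C(t) = C₀ e^(−kt) = 13.33 × e^(−0.01639 × 107) = 13.33 × e^(−1.753) = 13.33 × 0.1732 ≈ 2.31 µg/mL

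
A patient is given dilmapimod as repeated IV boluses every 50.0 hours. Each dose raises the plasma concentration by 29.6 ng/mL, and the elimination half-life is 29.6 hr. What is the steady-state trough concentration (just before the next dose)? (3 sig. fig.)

13.3 ng/mL

k = ln 2 / 29.6 = 0.02342 hr⁻¹
Fraction remaining after one interval: e^(−kτ) = e^(−0.02342 × 50.0) = 0.3101
R = 1 / (1 − 0.3101) = 1.449
Css,max = 29.6 × 1.449 = 42.90 ng/mL
Css,min = Css,max × e^(−kτ) = 42.90 × 0.3101 ≈ 13.3 ng/mL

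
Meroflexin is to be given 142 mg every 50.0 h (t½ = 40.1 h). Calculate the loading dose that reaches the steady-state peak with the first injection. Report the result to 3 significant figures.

k = ln 2 / 40.1 = 0.01729 h⁻¹
Accumulation ratio R = 1 / (1 − e^(−kτ)) = 1 / (1 − e^(−0.01729×50.0)) = 1 / (1 − 0.4214) = 1.728
Loading dose = maintenance dose × R = 142 × 1.728 ≈ 245 mg

245 mg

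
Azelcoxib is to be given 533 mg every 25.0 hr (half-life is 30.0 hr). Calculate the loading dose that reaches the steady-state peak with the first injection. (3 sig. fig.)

k = ln 2 / 30.0 = 0.02310 hr⁻¹
Accumulation ratio R = 1 / (1 − e^(−kτ)) = 1 / (1 − e^(−0.02310×25.0)) = 1 / (1 − 0.5612) = 2.279
Loading dose = maintenance dose × R = 533 × 2.279 ≈ 1210 mg

1210 mg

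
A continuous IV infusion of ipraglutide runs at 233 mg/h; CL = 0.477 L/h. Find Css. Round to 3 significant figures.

488 mg/L

Css = infusion rate / CL = 233 / 0.477 ≈ 488 mg/L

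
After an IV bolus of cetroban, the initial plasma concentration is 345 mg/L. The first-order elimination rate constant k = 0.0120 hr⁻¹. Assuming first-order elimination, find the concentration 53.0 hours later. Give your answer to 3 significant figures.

183 mg/L

C(t) = C₀ e^(−kt) = 345 × e^(−0.01200 × 53.0) = 345 × e^(−0.6360) = 345 × 0.5294 ≈ 183 mg/L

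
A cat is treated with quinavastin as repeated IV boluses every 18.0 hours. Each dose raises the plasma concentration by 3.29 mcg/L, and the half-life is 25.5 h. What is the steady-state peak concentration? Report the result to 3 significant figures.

8.50 mcg/L

k = ln 2 / 25.5 = 0.02718 h⁻¹
Fraction remaining after one interval: e^(−kτ) = e^(−0.02718 × 18.0) = 0.6131
R = 1 / (1 − 0.6131) = 2.584
Css,max = 3.29 × 2.584 ≈ 8.50 mcg/L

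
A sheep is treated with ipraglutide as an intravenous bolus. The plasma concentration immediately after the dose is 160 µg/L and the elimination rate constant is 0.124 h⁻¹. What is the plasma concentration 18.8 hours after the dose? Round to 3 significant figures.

15.5 µg/L

C(t) = C₀ e^(−kt) = 160 × e^(−0.1240 × 18.8) = 160 × e^(−2.331) = 160 × 0.09718 ≈ 15.5 µg/L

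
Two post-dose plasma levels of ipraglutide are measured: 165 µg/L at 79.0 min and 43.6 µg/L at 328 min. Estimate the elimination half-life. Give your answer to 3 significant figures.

k = ln(C₁/C₂) / (t₂ − t₁) = ln(165/43.6) / (328 − 79.0)
  = 1.331 / 249.0 = 0.005345 min⁻¹
t½ = ln 2 / k = ln 2 / 0.005345 ≈ 130 minutes

130 minutes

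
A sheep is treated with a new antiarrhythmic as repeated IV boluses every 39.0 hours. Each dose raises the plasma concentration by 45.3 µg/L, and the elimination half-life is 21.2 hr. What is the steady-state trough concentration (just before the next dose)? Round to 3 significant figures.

k = ln 2 / 21.2 = 0.03270 hr⁻¹
Fraction remaining after one interval: e^(−kτ) = e^(−0.03270 × 39.0) = 0.2794
R = 1 / (1 − 0.2794) = 1.388
Css,max = 45.3 × 1.388 = 62.86 µg/L
Css,min = Css,max × e^(−kτ) = 62.86 × 0.2794 ≈ 17.6 µg/L

17.6 µg/L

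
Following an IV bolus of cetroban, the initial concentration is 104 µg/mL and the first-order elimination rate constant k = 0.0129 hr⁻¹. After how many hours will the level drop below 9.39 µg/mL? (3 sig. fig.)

C(t) = C₀ e^(−kt)  ⇒  t = ln(C₀/C) / k
t = ln(104/9.39) / 0.01290 = 2.405 / 0.01290 ≈ 186 hours

186 hours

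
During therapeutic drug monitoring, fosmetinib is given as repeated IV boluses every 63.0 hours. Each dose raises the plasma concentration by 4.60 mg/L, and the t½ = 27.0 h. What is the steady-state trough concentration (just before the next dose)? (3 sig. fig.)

1.14 mg/L

k = ln 2 / 27.0 = 0.02567 h⁻¹
Fraction remaining after one interval: e^(−kτ) = e^(−0.02567 × 63.0) = 0.1984
R = 1 / (1 − 0.1984) = 1.248
Css,max = 4.60 × 1.248 = 5.739 mg/L
Css,min = Css,max × e^(−kτ) = 5.739 × 0.1984 ≈ 1.14 mg/L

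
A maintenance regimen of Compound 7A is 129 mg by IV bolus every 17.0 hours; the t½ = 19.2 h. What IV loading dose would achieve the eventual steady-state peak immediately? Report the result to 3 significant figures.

k = ln 2 / 19.2 = 0.03610 h⁻¹
Accumulation ratio R = 1 / (1 − e^(−kτ)) = 1 / (1 − e^(−0.03610×17.0)) = 1 / (1 − 0.5413) = 2.180
Loading dose = maintenance dose × R = 129 × 2.180 ≈ 281 mg

281 mg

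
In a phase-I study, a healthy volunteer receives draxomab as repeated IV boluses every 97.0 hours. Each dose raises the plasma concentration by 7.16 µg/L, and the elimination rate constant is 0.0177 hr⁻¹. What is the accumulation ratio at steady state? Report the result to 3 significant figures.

1.22

Fraction remaining after one interval: e^(−kτ) = e^(−0.01770 × 97.0) = 0.1796
R = 1 / (1 − 0.1796) = 1 / 0.8204 ≈ 1.22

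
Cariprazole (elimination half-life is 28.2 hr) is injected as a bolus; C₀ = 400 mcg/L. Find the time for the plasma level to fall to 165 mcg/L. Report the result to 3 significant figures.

36.0 hours

k = ln 2 / 28.2 = 0.02458 hr⁻¹
C(t) = C₀ e^(−kt)  ⇒  t = ln(C₀/C) / k
t = ln(400/165) / 0.02458 = 0.8855 / 0.02458 ≈ 36.0 hours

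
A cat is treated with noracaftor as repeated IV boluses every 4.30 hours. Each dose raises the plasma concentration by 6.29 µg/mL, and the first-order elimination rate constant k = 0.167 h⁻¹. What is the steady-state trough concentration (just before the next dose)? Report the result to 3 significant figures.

5.99 µg/mL

Fraction remaining after one interval: e^(−kτ) = e^(−0.1670 × 4.30) = 0.4877
R = 1 / (1 − 0.4877) = 1.952
Css,max = 6.29 × 1.952 = 12.28 µg/mL
Css,min = Css,max × e^(−kτ) = 12.28 × 0.4877 ≈ 5.99 µg/mL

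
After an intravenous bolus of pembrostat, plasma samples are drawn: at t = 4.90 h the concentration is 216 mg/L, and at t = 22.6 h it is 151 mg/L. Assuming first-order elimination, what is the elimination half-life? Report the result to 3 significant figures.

k = ln(C₁/C₂) / (t₂ − t₁) = ln(216/151) / (22.6 − 4.90)
  = 0.3580 / 17.70 = 0.02023 h⁻¹
t½ = ln 2 / k = ln 2 / 0.02023 ≈ 34.3 hours

34.3 hours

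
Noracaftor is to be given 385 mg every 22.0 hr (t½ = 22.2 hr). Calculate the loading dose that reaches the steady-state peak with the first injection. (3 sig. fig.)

k = ln 2 / 22.2 = 0.03122 hr⁻¹
Accumulation ratio R = 1 / (1 − e^(−kτ)) = 1 / (1 − e^(−0.03122×22.0)) = 1 / (1 − 0.5031) = 2.013
Loading dose = maintenance dose × R = 385 × 2.013 ≈ 775 mg

775 mg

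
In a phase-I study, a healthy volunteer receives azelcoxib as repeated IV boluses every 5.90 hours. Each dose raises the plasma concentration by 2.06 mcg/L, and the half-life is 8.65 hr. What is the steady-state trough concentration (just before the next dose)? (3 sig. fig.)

k = ln 2 / 8.65 = 0.08013 hr⁻¹
Fraction remaining after one interval: e^(−kτ) = e^(−0.08013 × 5.90) = 0.6233
R = 1 / (1 − 0.6233) = 2.654
Css,max = 2.06 × 2.654 = 5.468 mcg/L
Css,min = Css,max × e^(−kτ) = 5.468 × 0.6233 ≈ 3.41 mcg/L

3.41 mcg/L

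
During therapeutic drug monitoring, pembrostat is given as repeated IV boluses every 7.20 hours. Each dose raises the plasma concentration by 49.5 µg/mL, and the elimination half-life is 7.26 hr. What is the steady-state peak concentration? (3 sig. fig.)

99.6 µg/mL

k = ln 2 / 7.26 = 0.09547 hr⁻¹
Fraction remaining after one interval: e^(−kτ) = e^(−0.09547 × 7.20) = 0.5029
R = 1 / (1 − 0.5029) = 2.012
Css,max = 49.5 × 2.012 ≈ 99.6 µg/mL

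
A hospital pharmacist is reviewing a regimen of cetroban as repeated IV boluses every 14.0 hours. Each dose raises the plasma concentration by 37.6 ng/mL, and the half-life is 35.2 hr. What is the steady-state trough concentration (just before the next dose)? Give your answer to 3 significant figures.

118 ng/mL

k = ln 2 / 35.2 = 0.01969 hr⁻¹
Fraction remaining after one interval: e^(−kτ) = e^(−0.01969 × 14.0) = 0.7591
R = 1 / (1 − 0.7591) = 4.150
Css,max = 37.6 × 4.150 = 156.1 ng/mL
Css,min = Css,max × e^(−kτ) = 156.1 × 0.7591 ≈ 118 ng/mL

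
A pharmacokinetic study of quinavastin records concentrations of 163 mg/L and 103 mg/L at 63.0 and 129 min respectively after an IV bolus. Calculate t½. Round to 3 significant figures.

99.7 minutes

k = ln(C₁/C₂) / (t₂ − t₁) = ln(163/103) / (129 − 63.0)
  = 0.4590 / 66.00 = 0.006955 min⁻¹
t½ = ln 2 / k = ln 2 / 0.006955 ≈ 99.7 minutes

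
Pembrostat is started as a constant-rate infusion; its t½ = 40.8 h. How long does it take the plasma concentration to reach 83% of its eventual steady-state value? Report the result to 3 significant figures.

104 hours

k = ln 2 / 40.8 = 0.01699 h⁻¹
f = 1 − e^(−kt)  ⇒  t = −ln(1 − f) / k
t = −ln(1 − 0.83) / 0.01699 = 1.772 / 0.01699 ≈ 104 hours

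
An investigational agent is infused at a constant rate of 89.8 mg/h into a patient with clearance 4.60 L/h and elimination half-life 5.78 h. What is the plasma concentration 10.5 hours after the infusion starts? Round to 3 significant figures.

14.0 mg/L

Css = rate / CL = 89.8 / 4.60 = 19.52 mg/L
k = ln 2 / 5.78 = 0.1199 h⁻¹
C(t) = Css (1 − e^(−kt)) = 19.52 × (1 − e^(−1.259)) = 19.52 × 0.7161 ≈ 14.0 mg/L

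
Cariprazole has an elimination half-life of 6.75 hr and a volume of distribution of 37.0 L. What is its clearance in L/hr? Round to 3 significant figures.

3.80 L/hr

k = ln 2 / t½ = ln 2 / 6.75 = 0.1027 hr⁻¹
CL = k · V = 0.1027 × 37.0 ≈ 3.80 L/hr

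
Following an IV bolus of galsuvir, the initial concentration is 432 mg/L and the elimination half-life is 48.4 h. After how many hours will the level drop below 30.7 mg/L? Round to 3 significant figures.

k = ln 2 / 48.4 = 0.01432 h⁻¹
C(t) = C₀ e^(−kt)  ⇒  t = ln(C₀/C) / k
t = ln(432/30.7) / 0.01432 = 2.644 / 0.01432 ≈ 185 hours

185 hours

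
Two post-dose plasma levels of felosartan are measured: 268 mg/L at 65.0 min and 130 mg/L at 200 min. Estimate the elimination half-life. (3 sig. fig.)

129 minutes

k = ln(C₁/C₂) / (t₂ − t₁) = ln(268/130) / (200 − 65.0)
  = 0.7235 / 135.0 = 0.005359 min⁻¹
t½ = ln 2 / k = ln 2 / 0.005359 ≈ 129 minutes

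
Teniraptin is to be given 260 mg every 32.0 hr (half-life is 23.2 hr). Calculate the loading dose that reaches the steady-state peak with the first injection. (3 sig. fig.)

k = ln 2 / 23.2 = 0.02988 hr⁻¹
Accumulation ratio R = 1 / (1 − e^(−kτ)) = 1 / (1 − e^(−0.02988×32.0)) = 1 / (1 − 0.3844) = 1.624
Loading dose = maintenance dose × R = 260 × 1.624 ≈ 422 mg

422 mg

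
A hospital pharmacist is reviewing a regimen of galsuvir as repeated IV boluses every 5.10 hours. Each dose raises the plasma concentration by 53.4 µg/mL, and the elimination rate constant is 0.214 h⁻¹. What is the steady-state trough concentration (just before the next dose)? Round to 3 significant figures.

Fraction remaining after one interval: e^(−kτ) = e^(−0.2140 × 5.10) = 0.3357
R = 1 / (1 − 0.3357) = 1.505
Css,max = 53.4 × 1.505 = 80.39 µg/mL
Css,min = Css,max × e^(−kτ) = 80.39 × 0.3357 ≈ 27.0 µg/mL

27.0 µg/mL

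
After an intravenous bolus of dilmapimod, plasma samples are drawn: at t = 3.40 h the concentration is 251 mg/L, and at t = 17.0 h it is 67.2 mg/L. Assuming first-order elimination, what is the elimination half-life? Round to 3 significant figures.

k = ln(C₁/C₂) / (t₂ − t₁) = ln(251/67.2) / (17.0 − 3.40)
  = 1.318 / 13.60 = 0.09690 h⁻¹
t½ = ln 2 / k = ln 2 / 0.09690 ≈ 7.15 hours

7.15 hours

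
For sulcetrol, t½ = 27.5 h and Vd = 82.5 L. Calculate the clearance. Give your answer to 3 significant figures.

k = ln 2 / t½ = ln 2 / 27.5 = 0.02521 h⁻¹
CL = k · V = 0.02521 × 82.5 ≈ 2.08 L/h

2.08 L/h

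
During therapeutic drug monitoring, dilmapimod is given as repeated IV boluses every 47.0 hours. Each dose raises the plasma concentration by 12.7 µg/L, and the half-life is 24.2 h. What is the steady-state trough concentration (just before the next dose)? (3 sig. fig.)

k = ln 2 / 24.2 = 0.02864 h⁻¹
Fraction remaining after one interval: e^(−kτ) = e^(−0.02864 × 47.0) = 0.2602
R = 1 / (1 − 0.2602) = 1.352
Css,max = 12.7 × 1.352 = 17.17 µg/L
Css,min = Css,max × e^(−kτ) = 17.17 × 0.2602 ≈ 4.47 µg/L

4.47 µg/L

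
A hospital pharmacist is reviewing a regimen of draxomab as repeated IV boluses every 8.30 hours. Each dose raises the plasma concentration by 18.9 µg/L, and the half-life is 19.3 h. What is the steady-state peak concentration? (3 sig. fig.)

k = ln 2 / 19.3 = 0.03591 h⁻¹
Fraction remaining after one interval: e^(−kτ) = e^(−0.03591 × 8.30) = 0.7422
R = 1 / (1 − 0.7422) = 3.880
Css,max = 18.9 × 3.880 ≈ 73.3 µg/L

73.3 µg/L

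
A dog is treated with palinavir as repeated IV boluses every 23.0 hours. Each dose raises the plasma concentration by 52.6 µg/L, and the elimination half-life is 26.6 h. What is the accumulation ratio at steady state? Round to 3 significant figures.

2.22

k = ln 2 / 26.6 = 0.02606 h⁻¹
Fraction remaining after one interval: e^(−kτ) = e^(−0.02606 × 23.0) = 0.5492
R = 1 / (1 − 0.5492) = 1 / 0.4508 ≈ 2.22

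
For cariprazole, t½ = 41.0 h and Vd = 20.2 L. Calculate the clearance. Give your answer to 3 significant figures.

k = ln 2 / t½ = ln 2 / 41.0 = 0.01691 h⁻¹
CL = k · V = 0.01691 × 20.2 ≈ 0.342 L/h

0.342 L/h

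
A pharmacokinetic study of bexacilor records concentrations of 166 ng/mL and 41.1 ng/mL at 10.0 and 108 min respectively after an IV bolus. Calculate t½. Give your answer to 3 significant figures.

48.7 minutes

k = ln(C₁/C₂) / (t₂ − t₁) = ln(166/41.1) / (108 − 10.0)
  = 1.396 / 98.00 = 0.01424 min⁻¹
t½ = ln 2 / k = ln 2 / 0.01424 ≈ 48.7 minutes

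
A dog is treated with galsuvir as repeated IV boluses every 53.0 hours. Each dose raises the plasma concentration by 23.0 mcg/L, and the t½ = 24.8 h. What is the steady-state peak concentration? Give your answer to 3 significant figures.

k = ln 2 / 24.8 = 0.02795 h⁻¹
Fraction remaining after one interval: e^(−kτ) = e^(−0.02795 × 53.0) = 0.2273
R = 1 / (1 − 0.2273) = 1.294
Css,max = 23.0 × 1.294 ≈ 29.8 mcg/L

29.8 mcg/L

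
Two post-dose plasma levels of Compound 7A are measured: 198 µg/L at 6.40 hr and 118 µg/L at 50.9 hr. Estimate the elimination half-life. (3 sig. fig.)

k = ln(C₁/C₂) / (t₂ − t₁) = ln(198/118) / (50.9 − 6.40)
  = 0.5176 / 44.50 = 0.01163 hr⁻¹
t½ = ln 2 / k = ln 2 / 0.01163 ≈ 59.6 hours

59.6 hours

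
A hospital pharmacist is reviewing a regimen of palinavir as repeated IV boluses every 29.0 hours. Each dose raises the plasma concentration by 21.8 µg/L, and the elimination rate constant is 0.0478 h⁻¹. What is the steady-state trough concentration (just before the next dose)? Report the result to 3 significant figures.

7.27 µg/L

Fraction remaining after one interval: e^(−kτ) = e^(−0.04780 × 29.0) = 0.2500
R = 1 / (1 − 0.2500) = 1.333
Css,max = 21.8 × 1.333 = 29.07 µg/L
Css,min = Css,max × e^(−kτ) = 29.07 × 0.2500 ≈ 7.27 µg/L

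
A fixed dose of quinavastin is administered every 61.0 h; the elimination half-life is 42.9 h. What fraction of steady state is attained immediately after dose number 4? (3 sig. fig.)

k = ln 2 / 42.9 = 0.01616 h⁻¹
f_n = 1 − e^(−nkτ) = 1 − e^(−4 × 0.01616 × 61.0) = 1 − e^(−3.942) = 1 − 0.01940 ≈ 0.981

0.981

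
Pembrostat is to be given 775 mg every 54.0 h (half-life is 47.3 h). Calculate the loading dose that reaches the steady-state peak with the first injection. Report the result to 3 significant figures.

k = ln 2 / 47.3 = 0.01465 h⁻¹
Accumulation ratio R = 1 / (1 − e^(−kτ)) = 1 / (1 − e^(−0.01465×54.0)) = 1 / (1 − 0.4532) = 1.829
Loading dose = maintenance dose × R = 775 × 1.829 ≈ 1420 mg

1420 mg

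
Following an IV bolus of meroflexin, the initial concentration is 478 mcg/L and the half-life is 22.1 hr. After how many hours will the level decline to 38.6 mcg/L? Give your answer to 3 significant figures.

k = ln 2 / 22.1 = 0.03136 hr⁻¹
C(t) = C₀ e^(−kt)  ⇒  t = ln(C₀/C) / k
t = ln(478/38.6) / 0.03136 = 2.516 / 0.03136 ≈ 80.2 hours

80.2 hours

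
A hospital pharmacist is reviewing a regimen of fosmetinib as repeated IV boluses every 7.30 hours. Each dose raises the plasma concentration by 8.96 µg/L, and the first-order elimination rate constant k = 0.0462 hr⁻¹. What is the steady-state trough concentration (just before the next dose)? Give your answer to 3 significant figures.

Fraction remaining after one interval: e^(−kτ) = e^(−0.04620 × 7.30) = 0.7137
R = 1 / (1 − 0.7137) = 3.493
Css,max = 8.96 × 3.493 = 31.30 µg/L
Css,min = Css,max × e^(−kτ) = 31.30 × 0.7137 ≈ 22.3 µg/L

22.3 µg/L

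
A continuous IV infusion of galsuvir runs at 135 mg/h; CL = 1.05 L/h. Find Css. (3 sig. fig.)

Css = infusion rate / CL = 135 / 1.05 ≈ 129 mg/L

129 mg/L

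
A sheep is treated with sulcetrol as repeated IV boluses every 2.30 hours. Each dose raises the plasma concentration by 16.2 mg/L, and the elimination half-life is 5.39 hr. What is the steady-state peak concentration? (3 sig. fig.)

63.3 mg/L

k = ln 2 / 5.39 = 0.1286 hr⁻¹
Fraction remaining after one interval: e^(−kτ) = e^(−0.1286 × 2.30) = 0.7440
R = 1 / (1 − 0.7440) = 3.906
Css,max = 16.2 × 3.906 ≈ 63.3 mg/L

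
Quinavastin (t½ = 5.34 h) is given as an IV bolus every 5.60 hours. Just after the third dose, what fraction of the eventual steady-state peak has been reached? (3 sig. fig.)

k = ln 2 / 5.34 = 0.1298 h⁻¹
f_n = 1 − e^(−nkτ) = 1 − e^(−3 × 0.1298 × 5.60) = 1 − e^(−2.181) = 1 − 0.1130 ≈ 0.887

0.887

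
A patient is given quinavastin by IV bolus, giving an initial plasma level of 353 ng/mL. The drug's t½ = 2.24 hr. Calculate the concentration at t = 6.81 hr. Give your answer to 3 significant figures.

42.9 ng/mL

k = ln 2 / 2.24 = 0.3094 hr⁻¹
C(t) = C₀ e^(−kt) = 353 × e^(−0.3094 × 6.81) = 353 × e^(−2.107) = 353 × 0.1216 ≈ 42.9 ng/mL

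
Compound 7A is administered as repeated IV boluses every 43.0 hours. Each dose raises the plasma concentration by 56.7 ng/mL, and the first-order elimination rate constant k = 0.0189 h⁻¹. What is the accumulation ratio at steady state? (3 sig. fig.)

1.80

Fraction remaining after one interval: e^(−kτ) = e^(−0.01890 × 43.0) = 0.4437
R = 1 / (1 − 0.4437) = 1 / 0.5563 ≈ 1.80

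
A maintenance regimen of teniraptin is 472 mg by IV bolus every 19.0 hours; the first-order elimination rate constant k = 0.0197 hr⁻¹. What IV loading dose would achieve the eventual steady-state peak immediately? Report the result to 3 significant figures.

Accumulation ratio R = 1 / (1 − e^(−kτ)) = 1 / (1 − e^(−0.01970×19.0)) = 1 / (1 − 0.6878) = 3.203
Loading dose = maintenance dose × R = 472 × 3.203 ≈ 1510 mg

1510 mg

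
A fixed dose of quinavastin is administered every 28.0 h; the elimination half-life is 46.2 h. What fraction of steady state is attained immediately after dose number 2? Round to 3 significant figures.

k = ln 2 / 46.2 = 0.01500 h⁻¹
f_n = 1 − e^(−nkτ) = 1 − e^(−2 × 0.01500 × 28.0) = 1 − e^(−0.8402) = 1 − 0.4316 ≈ 0.568

0.568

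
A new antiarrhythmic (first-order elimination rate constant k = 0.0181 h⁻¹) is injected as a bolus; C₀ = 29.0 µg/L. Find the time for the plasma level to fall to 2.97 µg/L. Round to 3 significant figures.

126 hours

C(t) = C₀ e^(−kt)  ⇒  t = ln(C₀/C) / k
t = ln(29.0/2.97) / 0.01810 = 2.279 / 0.01810 ≈ 126 hours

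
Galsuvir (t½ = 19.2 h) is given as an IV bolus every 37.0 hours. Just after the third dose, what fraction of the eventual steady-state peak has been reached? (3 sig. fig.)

k = ln 2 / 19.2 = 0.03610 h⁻¹
f_n = 1 − e^(−nkτ) = 1 − e^(−3 × 0.03610 × 37.0) = 1 − e^(−4.007) = 1 − 0.01818 ≈ 0.982

0.982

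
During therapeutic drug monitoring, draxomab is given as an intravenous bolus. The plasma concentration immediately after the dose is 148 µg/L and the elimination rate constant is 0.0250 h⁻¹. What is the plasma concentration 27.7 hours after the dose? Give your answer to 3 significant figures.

C(t) = C₀ e^(−kt) = 148 × e^(−0.02500 × 27.7) = 148 × e^(−0.6925) = 148 × 0.5003 ≈ 74.0 µg/L

74.0 µg/L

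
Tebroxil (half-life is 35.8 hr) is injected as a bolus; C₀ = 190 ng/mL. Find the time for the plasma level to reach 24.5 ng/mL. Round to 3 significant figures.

k = ln 2 / 35.8 = 0.01936 hr⁻¹
C(t) = C₀ e^(−kt)  ⇒  t = ln(C₀/C) / k
t = ln(190/24.5) / 0.01936 = 2.048 / 0.01936 ≈ 106 hours

106 hours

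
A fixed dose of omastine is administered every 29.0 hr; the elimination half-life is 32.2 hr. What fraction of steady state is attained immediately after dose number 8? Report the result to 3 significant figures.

0.993

k = ln 2 / 32.2 = 0.02153 hr⁻¹
f_n = 1 − e^(−nkτ) = 1 − e^(−8 × 0.02153 × 29.0) = 1 − e^(−4.994) = 1 − 0.006778 ≈ 0.993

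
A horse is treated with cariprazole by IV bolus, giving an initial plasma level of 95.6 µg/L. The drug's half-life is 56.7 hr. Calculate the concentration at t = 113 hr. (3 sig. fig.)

k = ln 2 / 56.7 = 0.01222 hr⁻¹
C(t) = C₀ e^(−kt) = 95.6 × e^(−0.01222 × 113) = 95.6 × e^(−1.381) = 95.6 × 0.2512 ≈ 24.0 µg/L

24.0 µg/L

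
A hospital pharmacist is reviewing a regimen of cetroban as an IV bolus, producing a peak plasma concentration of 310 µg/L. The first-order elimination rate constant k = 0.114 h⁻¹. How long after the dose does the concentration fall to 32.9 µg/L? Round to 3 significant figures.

19.7 hours

C(t) = C₀ e^(−kt)  ⇒  t = ln(C₀/C) / k
t = ln(310/32.9) / 0.1140 = 2.243 / 0.1140 ≈ 19.7 hours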